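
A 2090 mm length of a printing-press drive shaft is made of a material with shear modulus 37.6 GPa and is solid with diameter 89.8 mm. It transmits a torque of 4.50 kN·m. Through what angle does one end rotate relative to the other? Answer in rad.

J = πd⁴/32 = π(0.0898)⁴/32 = 6.384×10^-6 m⁴.
θ = T·L/(G·J) = 4500 × 2.09 / (37.6×10⁹ × 6.384×10^-6) = 0.03918 rad.

0.0392 rad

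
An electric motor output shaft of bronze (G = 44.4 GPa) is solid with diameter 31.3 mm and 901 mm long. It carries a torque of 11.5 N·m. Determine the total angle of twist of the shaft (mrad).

J = πd⁴/32 = π(0.0313)⁴/32 = 9.423×10^-8 m⁴.
θ = T·L/(G·J) = 11.50 × 0.901 / (44.4×10⁹ × 9.423×10^-8) = 2.477×10^-3 rad.

2.48 mrad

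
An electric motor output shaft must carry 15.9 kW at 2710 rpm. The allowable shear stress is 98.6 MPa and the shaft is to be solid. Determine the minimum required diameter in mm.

ω = 2π·2710/60 = 283.8 rad/s, so T = P/ω = 15.9×10³ / 283.8 = 56.03 N·m.
For a solid shaft τ_max = 16T/(πd³), so d = (16T/(π τ_allow))^(1/3) = (16·56.03/(π·9.86×10^7))^(1/3) = 0.01425 m.

14.3 mm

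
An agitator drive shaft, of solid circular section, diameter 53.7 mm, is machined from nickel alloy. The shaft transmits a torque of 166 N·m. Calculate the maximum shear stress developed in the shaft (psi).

J = πd⁴/32 = π(0.0537)⁴/32 = 8.164×10^-7 m⁴.
τ_max = T·r/J = 166.0 × 0.0269 / 8.164×10^-7 = 5.460×10^6 Pa.

792 psi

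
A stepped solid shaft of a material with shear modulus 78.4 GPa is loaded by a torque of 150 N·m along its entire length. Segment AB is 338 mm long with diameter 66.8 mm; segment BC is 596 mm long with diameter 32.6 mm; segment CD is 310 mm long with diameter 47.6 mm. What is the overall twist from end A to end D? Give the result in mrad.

11.8 mrad

J_AB = π(0.0668)⁴/32 = 1.95×10^-6 m⁴; J_BC = π(0.0326)⁴/32 = 1.11×10^-7 m⁴; J_CD = π(0.0476)⁴/32 = 5.04×10^-7 m⁴.
θ = (T/G)·Σ L_i/J_i = (150.0/78.4×10⁹)·(0.338/1.95×10^-6 + 0.596/1.11×10^-7 + 0.310/5.04×10^-7) = 0.01179 rad.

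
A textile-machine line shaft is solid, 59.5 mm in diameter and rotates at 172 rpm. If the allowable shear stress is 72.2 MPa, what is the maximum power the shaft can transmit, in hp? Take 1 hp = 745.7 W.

J = πd⁴/32 = π(0.0595)⁴/32 = 1.230×10^-6 m⁴.
T_max = τ_allow·J/r = 7.22×10^7 × 1.230×10^-6 / 0.0297 = 2986 N·m.
ω = 2π·172/60 = 18.01 rad/s, so P_max = T_max·ω = 5.379×10^4 W.

72.1 hp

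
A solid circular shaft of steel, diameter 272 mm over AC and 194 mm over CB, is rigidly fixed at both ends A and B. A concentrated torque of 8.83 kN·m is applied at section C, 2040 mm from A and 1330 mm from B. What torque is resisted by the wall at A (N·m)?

Compatibility: T_A·a/J_AC = T_B·b/J_CB with T_A + T_B = T₀.
J_AC = 5.37×10^-4 m⁴, J_CB = 1.39×10^-4 m⁴, so T_A = T₀·(J_AC/a)/((J_AC/a)+(J_CB/b)) = 6321 N·m, T_B = 2509 N·m.

6320 N·m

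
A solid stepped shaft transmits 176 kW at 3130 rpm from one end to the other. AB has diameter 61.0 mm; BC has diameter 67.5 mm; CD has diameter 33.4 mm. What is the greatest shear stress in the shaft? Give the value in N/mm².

ω = 2π·3130/60 = 327.8 rad/s, so T = P/ω = 176×10³ / 327.8 = 537.0 N·m.
Under the same torque, τ_max = 16T/(πd³) is largest where d is smallest — segment CD (d = 33.4 mm).
τ_max = 16·537.0/(π·(0.0334)³) = 7.340×10^7 Pa.

73.4 N/mm²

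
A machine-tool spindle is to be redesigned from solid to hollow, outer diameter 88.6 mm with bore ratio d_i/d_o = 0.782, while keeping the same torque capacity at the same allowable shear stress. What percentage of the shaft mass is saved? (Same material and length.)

46.9 %

Equal τ_max and T ⇒ the solid shaft needs d_s³ = d_o³(1−k⁴), so d_s = 88.6·(1−0.782⁴)^(1/3) = 75.79 mm.
Area ratio A_h/A_s = d_o²(1−k²)/d_s² = (1−k²)/(1−k⁴)^(2/3) = 0.5308.
Mass saving = 1 − 0.5308 = 46.9 %.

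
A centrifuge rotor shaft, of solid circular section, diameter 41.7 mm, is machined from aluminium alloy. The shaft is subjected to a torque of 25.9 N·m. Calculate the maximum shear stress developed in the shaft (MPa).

J = πd⁴/32 = π(0.0417)⁴/32 = 2.969×10^-7 m⁴.
τ_max = T·r/J = 25.90 × 0.0209 / 2.969×10^-7 = 1.819×10^6 Pa.

1.82 MPa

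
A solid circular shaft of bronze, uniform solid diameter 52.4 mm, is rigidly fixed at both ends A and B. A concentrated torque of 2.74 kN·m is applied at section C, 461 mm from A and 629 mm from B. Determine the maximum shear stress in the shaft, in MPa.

With uniform GJ and both ends fixed, compatibility θ_AC = θ_CB gives T_A·a = T_B·b, together with T_A + T_B = T₀.
T_A = T₀·b/(a+b) = 2740·629/1090 = 1581 N·m; T_B = 1159 N·m.
τ in each portion: τ_AC = 5.60×10^7 Pa, τ_CB = 4.10×10^7 Pa; maximum is in AC.
τ_max = T_AC·r/J = 1581·0.0262/7.40×10^-7 = 5.597×10^7 Pa.

56.0 MPa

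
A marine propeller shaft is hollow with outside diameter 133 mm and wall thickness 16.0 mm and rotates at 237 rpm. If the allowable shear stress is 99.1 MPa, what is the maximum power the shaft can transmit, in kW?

J = π(d_o⁴ − d_i⁴)/32 = π(0.133⁴ − 0.101⁴)/32 = 2.050×10^-5 m⁴.
T_max = τ_allow·J/r = 9.91×10^7 × 2.050×10^-5 / 0.0665 = 30550 N·m.
ω = 2π·237/60 = 24.82 rad/s, so P_max = T_max·ω = 7.583×10^5 W.

758 kW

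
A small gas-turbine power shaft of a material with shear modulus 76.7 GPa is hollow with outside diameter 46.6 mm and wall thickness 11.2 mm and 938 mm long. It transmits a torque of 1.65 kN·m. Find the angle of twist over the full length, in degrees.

2.69°

J = π(d_o⁴ − d_i⁴)/32 = π(0.0466⁴ − 0.0242⁴)/32 = 4.293×10^-7 m⁴.
θ = T·L/(G·J) = 1650 × 0.938 / (76.7×10⁹ × 4.293×10^-7) = 0.04700 rad.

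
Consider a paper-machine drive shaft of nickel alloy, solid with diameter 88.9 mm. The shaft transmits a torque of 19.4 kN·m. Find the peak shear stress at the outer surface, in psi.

J = πd⁴/32 = π(0.0889)⁴/32 = 6.132×10^-6 m⁴.
τ_max = T·r/J = 19400 × 0.0445 / 6.132×10^-6 = 1.406×10^8 Pa.

20400 psi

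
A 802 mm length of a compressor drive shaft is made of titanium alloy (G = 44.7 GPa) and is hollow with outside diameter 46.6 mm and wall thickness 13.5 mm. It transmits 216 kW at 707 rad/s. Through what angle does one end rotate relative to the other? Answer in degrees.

0.700°

ω = 707 rad/s, so T = P/ω = 216×10³ / 707.0 = 305.5 N·m.
J = π(d_o⁴ − d_i⁴)/32 = π(0.0466⁴ − 0.0196⁴)/32 = 4.485×10^-7 m⁴.
θ = T·L/(G·J) = 305.5 × 0.802 / (44.7×10⁹ × 4.485×10^-7) = 0.01222 rad.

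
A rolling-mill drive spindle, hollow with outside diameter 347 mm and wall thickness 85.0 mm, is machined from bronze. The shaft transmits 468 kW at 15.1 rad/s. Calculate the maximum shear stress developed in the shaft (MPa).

4.05 MPa

ω = 15.1 rad/s, so T = P/ω = 468×10³ / 15.10 = 30990 N·m.
J = π(d_o⁴ − d_i⁴)/32 = π(0.347⁴ − 0.177⁴)/32 = 1.327×10^-3 m⁴.
τ_max = T·r/J = 30990 × 0.173 / 1.327×10^-3 = 4.052×10^6 Pa.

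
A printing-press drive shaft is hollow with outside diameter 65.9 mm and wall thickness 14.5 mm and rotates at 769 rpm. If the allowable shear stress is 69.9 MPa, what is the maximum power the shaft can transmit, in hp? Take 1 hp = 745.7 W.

382 hp

J = π(d_o⁴ − d_i⁴)/32 = π(0.0659⁴ − 0.0369⁴)/32 = 1.670×10^-6 m⁴.
T_max = τ_allow·J/r = 6.99×10^7 × 1.670×10^-6 / 0.0330 = 3542 N·m.
ω = 2π·769/60 = 80.53 rad/s, so P_max = T_max·ω = 2.852×10^5 W.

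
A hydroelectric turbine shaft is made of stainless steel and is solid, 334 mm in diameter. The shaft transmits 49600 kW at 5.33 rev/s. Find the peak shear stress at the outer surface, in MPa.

ω = 2π·5.33 = 33.49 rad/s, so T = P/ω = 49600×10³ / 33.49 = 1.481e6 N·m.
J = πd⁴/32 = π(0.334)⁴/32 = 1.222×10^-3 m⁴.
τ_max = T·r/J = 1.481e6 × 0.167 / 1.222×10^-3 = 2.024×10^8 Pa.

202 MPa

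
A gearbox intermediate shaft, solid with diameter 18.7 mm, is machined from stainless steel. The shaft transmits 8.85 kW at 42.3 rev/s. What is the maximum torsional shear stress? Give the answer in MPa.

ω = 2π·42.3 = 265.8 rad/s, so T = P/ω = 8.85×10³ / 265.8 = 33.30 N·m.
J = πd⁴/32 = π(0.0187)⁴/32 = 1.201×10^-8 m⁴.
τ_max = T·r/J = 33.30 × 0.00935 / 1.201×10^-8 = 2.593×10^7 Pa.

25.9 MPa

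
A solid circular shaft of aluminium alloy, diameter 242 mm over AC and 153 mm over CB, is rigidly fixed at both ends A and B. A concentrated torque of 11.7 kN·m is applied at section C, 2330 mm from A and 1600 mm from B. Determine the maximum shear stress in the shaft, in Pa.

Compatibility: T_A·a/J_AC = T_B·b/J_CB with T_A + T_B = T₀.
J_AC = 3.37×10^-4 m⁴, J_CB = 5.38×10^-5 m⁴, so T_A = T₀·(J_AC/a)/((J_AC/a)+(J_CB/b)) = 9492 N·m, T_B = 2208 N·m.
τ in each portion: τ_AC = 3.41×10^6 Pa, τ_CB = 3.14×10^6 Pa; maximum is in AC.
τ_max = T_AC·r/J = 9492·0.121/3.37×10^-4 = 3.411×10^6 Pa.

3.41e6 Pa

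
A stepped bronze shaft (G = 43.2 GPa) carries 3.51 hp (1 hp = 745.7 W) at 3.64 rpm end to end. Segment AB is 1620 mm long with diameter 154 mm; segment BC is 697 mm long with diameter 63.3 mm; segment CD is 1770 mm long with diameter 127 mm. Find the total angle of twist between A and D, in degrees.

4.93°

ω = 2π·3.64/60 = 0.3812 rad/s, so T = P/ω = 3.51×745.7 / 0.3812 = 6867 N·m.
J_AB = π(0.154)⁴/32 = 5.52×10^-5 m⁴; J_BC = π(0.0633)⁴/32 = 1.58×10^-6 m⁴; J_CD = π(0.127)⁴/32 = 2.55×10^-5 m⁴.
θ = (T/G)·Σ L_i/J_i = (6867/43.2×10⁹)·(1.62/5.52×10^-5 + 0.697/1.58×10^-6 + 1.77/2.55×10^-5) = 0.08597 rad.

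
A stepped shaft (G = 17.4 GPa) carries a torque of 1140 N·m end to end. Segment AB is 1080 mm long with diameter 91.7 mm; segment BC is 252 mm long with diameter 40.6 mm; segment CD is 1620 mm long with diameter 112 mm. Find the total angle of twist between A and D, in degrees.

J_AB = π(0.0917)⁴/32 = 6.94×10^-6 m⁴; J_BC = π(0.0406)⁴/32 = 2.67×10^-7 m⁴; J_CD = π(0.112)⁴/32 = 1.54×10^-5 m⁴.
θ = (T/G)·Σ L_i/J_i = (1140/17.4×10⁹)·(1.08/6.94×10^-6 + 0.252/2.67×10^-7 + 1.62/1.54×10^-5) = 0.07896 rad.

4.52°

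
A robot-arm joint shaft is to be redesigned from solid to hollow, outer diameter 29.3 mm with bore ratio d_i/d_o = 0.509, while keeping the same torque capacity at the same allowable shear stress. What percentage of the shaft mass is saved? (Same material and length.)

Equal τ_max and T ⇒ the solid shaft needs d_s³ = d_o³(1−k⁴), so d_s = 29.3·(1−0.509⁴)^(1/3) = 28.63 mm.
Area ratio A_h/A_s = d_o²(1−k²)/d_s² = (1−k²)/(1−k⁴)^(2/3) = 0.7760.
Mass saving = 1 − 0.7760 = 22.4 %.

22.4 %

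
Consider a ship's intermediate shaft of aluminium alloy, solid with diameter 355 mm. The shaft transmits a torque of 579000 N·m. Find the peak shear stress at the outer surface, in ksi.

9.56 ksi

J = πd⁴/32 = π(0.355)⁴/32 = 1.559×10^-3 m⁴.
τ_max = T·r/J = 579000 × 0.177 / 1.559×10^-3 = 6.591×10^7 Pa.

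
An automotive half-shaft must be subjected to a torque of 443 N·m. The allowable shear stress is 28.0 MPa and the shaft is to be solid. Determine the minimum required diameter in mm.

For a solid shaft τ_max = 16T/(πd³), so d = (16T/(π τ_allow))^(1/3) = (16·443.0/(π·2.80×10^7))^(1/3) = 0.04319 m.

43.2 mm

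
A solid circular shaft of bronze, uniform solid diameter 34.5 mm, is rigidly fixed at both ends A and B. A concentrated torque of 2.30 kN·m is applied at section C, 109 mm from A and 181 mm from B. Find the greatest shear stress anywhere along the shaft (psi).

25800 psi

With uniform GJ and both ends fixed, compatibility θ_AC = θ_CB gives T_A·a = T_B·b, together with T_A + T_B = T₀.
T_A = T₀·b/(a+b) = 2300·181/290.0 = 1436 N·m; T_B = 864.5 N·m.
τ in each portion: τ_AC = 1.78×10^8 Pa, τ_CB = 1.07×10^8 Pa; maximum is in AC.
τ_max = T_AC·r/J = 1436·0.0173/1.39×10^-7 = 1.780×10^8 Pa.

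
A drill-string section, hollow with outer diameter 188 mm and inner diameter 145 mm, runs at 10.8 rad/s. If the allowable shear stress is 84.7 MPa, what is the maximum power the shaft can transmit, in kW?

771 kW

J = π(d_o⁴ − d_i⁴)/32 = π(0.188⁴ − 0.145⁴)/32 = 7.924×10^-5 m⁴.
T_max = τ_allow·J/r = 8.47×10^7 × 7.924×10^-5 / 0.0940 = 71400 N·m.
ω = 10.8 rad/s, so P_max = T_max·ω = 7.711×10^5 W.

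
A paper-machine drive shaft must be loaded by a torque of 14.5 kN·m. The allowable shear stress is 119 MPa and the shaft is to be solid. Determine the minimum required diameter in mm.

For a solid shaft τ_max = 16T/(πd³), so d = (16T/(π τ_allow))^(1/3) = (16·14500/(π·1.19×10^8))^(1/3) = 0.08530 m.

85.3 mm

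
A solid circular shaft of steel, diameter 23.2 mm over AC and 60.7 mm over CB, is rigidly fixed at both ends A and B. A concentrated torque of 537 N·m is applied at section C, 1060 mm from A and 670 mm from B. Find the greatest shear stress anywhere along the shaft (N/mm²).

12.1 N/mm²

Compatibility: T_A·a/J_AC = T_B·b/J_CB with T_A + T_B = T₀.
J_AC = 2.84×10^-8 m⁴, J_CB = 1.33×10^-6 m⁴, so T_A = T₀·(J_AC/a)/((J_AC/a)+(J_CB/b)) = 7.147 N·m, T_B = 529.9 N·m.
τ in each portion: τ_AC = 2.91×10^6 Pa, τ_CB = 1.21×10^7 Pa; maximum is in CB.
τ_max = T_CB·r/J = 529.9·0.0304/1.33×10^-6 = 1.207×10^7 Pa.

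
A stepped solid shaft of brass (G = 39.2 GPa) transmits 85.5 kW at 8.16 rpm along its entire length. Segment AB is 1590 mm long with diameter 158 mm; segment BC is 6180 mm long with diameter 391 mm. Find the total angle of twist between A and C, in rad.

0.0732 rad

ω = 2π·8.16/60 = 0.8545 rad/s, so T = P/ω = 85.5×10³ / 0.8545 = 100100 N·m.
J_AB = π(0.158)⁴/32 = 6.12×10^-5 m⁴; J_BC = π(0.391)⁴/32 = 2.29×10^-3 m⁴.
θ = (T/G)·Σ L_i/J_i = (100100/39.2×10⁹)·(1.59/6.12×10^-5 + 6.18/2.29×10^-3) = 0.07321 rad.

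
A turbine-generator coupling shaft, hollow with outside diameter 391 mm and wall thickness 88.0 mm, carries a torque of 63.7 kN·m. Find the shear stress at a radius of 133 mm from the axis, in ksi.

0.589 ksi

J = π(d_o⁴ − d_i⁴)/32 = π(0.391⁴ − 0.215⁴)/32 = 2.085×10^-3 m⁴.
Shear stress varies linearly with radius: τ = T·r/J = 63700 × 0.133 / 2.085×10^-3 = 4.064×10^6 Pa.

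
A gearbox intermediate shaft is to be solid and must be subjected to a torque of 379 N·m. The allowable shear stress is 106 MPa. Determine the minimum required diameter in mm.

For a solid shaft τ_max = 16T/(πd³), so d = (16T/(π τ_allow))^(1/3) = (16·379.0/(π·1.06×10^8))^(1/3) = 0.02631 m.

26.3 mm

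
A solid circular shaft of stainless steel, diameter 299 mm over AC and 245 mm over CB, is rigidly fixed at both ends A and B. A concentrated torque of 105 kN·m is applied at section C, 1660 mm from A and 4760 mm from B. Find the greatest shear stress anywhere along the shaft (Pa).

Compatibility: T_A·a/J_AC = T_B·b/J_CB with T_A + T_B = T₀.
J_AC = 7.85×10^-4 m⁴, J_CB = 3.54×10^-4 m⁴, so T_A = T₀·(J_AC/a)/((J_AC/a)+(J_CB/b)) = 90740 N·m, T_B = 14260 N·m.
τ in each portion: τ_AC = 1.73×10^7 Pa, τ_CB = 4.94×10^6 Pa; maximum is in AC.
τ_max = T_AC·r/J = 90740·0.149/7.85×10^-4 = 1.729×10^7 Pa.

1.73e7 Pa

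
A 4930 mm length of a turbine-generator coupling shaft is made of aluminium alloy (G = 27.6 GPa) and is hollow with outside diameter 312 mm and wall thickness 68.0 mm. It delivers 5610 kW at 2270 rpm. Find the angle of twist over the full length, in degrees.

ω = 2π·2270/60 = 237.7 rad/s, so T = P/ω = 5610×10³ / 237.7 = 23600 N·m.
J = π(d_o⁴ − d_i⁴)/32 = π(0.312⁴ − 0.176⁴)/32 = 8.361×10^-4 m⁴.
θ = T·L/(G·J) = 23600 × 4.93 / (27.6×10⁹ × 8.361×10^-4) = 5.042×10^-3 rad.

0.289°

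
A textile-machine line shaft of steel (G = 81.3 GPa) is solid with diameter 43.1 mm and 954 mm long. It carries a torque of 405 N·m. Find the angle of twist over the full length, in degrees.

0.804°

J = πd⁴/32 = π(0.0431)⁴/32 = 3.388×10^-7 m⁴.
θ = T·L/(G·J) = 405.0 × 0.954 / (81.3×10⁹ × 3.388×10^-7) = 0.01403 rad.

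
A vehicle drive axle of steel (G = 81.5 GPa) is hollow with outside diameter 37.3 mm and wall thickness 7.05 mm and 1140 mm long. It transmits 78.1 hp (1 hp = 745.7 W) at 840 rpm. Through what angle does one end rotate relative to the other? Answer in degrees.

3.28°

ω = 2π·840/60 = 87.96 rad/s, so T = P/ω = 78.1×745.7 / 87.96 = 662.1 N·m.
J = π(d_o⁴ − d_i⁴)/32 = π(0.0373⁴ − 0.0232⁴)/32 = 1.616×10^-7 m⁴.
θ = T·L/(G·J) = 662.1 × 1.14 / (81.5×10⁹ × 1.616×10^-7) = 0.05731 rad.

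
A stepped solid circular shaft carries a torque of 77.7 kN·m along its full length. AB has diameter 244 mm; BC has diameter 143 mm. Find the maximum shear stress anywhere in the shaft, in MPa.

135 MPa

Under the same torque, τ_max = 16T/(πd³) is largest where d is smallest — segment BC (d = 143 mm).
τ_max = 16·77700/(π·(0.143)³) = 1.353×10^8 Pa.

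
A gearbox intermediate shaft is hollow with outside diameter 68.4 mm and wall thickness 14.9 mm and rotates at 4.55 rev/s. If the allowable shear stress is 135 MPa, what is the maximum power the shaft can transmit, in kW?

J = π(d_o⁴ − d_i⁴)/32 = π(0.0684⁴ − 0.0386⁴)/32 = 1.931×10^-6 m⁴.
T_max = τ_allow·J/r = 1.35×10^8 × 1.931×10^-6 / 0.0342 = 7622 N·m.
ω = 2π·4.55 = 28.59 rad/s, so P_max = T_max·ω = 2.179×10^5 W.

218 kW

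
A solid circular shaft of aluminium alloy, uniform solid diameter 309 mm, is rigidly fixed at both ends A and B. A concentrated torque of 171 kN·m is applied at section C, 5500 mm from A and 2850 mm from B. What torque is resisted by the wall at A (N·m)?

58400 N·m

With uniform GJ and both ends fixed, compatibility θ_AC = θ_CB gives T_A·a = T_B·b, together with T_A + T_B = T₀.
T_A = T₀·b/(a+b) = 171000·2850/8350 = 58370 N·m; T_B = 112600 N·m.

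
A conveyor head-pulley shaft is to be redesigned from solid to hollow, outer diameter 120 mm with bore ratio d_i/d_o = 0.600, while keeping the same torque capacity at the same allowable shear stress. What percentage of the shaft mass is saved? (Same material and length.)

29.8 %

Equal τ_max and T ⇒ the solid shaft needs d_s³ = d_o³(1−k⁴), so d_s = 120·(1−0.600⁴)^(1/3) = 114.6 mm.
Area ratio A_h/A_s = d_o²(1−k²)/d_s² = (1−k²)/(1−k⁴)^(2/3) = 0.7020.
Mass saving = 1 − 0.7020 = 29.8 %.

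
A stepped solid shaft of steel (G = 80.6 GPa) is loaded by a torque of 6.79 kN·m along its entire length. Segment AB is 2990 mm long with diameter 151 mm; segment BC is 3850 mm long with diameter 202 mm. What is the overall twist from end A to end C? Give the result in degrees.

0.396°

J_AB = π(0.151)⁴/32 = 5.10×10^-5 m⁴; J_BC = π(0.202)⁴/32 = 1.63×10^-4 m⁴.
θ = (T/G)·Σ L_i/J_i = (6790/80.6×10⁹)·(2.99/5.10×10^-5 + 3.85/1.63×10^-4) = 6.919×10^-3 rad.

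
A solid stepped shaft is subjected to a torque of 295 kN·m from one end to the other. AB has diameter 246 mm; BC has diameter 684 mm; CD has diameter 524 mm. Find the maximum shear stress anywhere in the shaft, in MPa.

Under the same torque, τ_max = 16T/(πd³) is largest where d is smallest — segment AB (d = 246 mm).
τ_max = 16·295000/(π·(0.246)³) = 1.009×10^8 Pa.

101 MPa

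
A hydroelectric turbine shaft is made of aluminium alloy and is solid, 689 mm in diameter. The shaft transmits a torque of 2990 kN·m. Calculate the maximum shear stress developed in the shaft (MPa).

46.6 MPa

J = πd⁴/32 = π(0.689)⁴/32 = 0.02212 m⁴.
τ_max = T·r/J = 2.990e6 × 0.344 / 0.02212 = 4.656×10^7 Pa.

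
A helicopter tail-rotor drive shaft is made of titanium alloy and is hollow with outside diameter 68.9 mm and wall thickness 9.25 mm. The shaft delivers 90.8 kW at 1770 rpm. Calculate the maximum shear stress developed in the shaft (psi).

1550 psi

ω = 2π·1770/60 = 185.4 rad/s, so T = P/ω = 90.8×10³ / 185.4 = 489.9 N·m.
J = π(d_o⁴ − d_i⁴)/32 = π(0.0689⁴ − 0.0504⁴)/32 = 1.579×10^-6 m⁴.
τ_max = T·r/J = 489.9 × 0.0345 / 1.579×10^-6 = 1.069×10^7 Pa.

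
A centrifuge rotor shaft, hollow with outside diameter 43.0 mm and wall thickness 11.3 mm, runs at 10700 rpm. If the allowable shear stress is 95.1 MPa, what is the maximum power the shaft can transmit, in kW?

1580 kW

J = π(d_o⁴ − d_i⁴)/32 = π(0.0430⁴ − 0.0204⁴)/32 = 3.186×10^-7 m⁴.
T_max = τ_allow·J/r = 9.51×10^7 × 3.186×10^-7 / 0.0215 = 1409 N·m.
ω = 2π·10700/60 = 1121 rad/s, so P_max = T_max·ω = 1.579×10^6 W.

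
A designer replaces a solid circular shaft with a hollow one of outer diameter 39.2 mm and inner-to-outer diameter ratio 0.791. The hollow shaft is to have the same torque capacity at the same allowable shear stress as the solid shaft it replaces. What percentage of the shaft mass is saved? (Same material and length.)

47.9 %

Equal τ_max and T ⇒ the solid shaft needs d_s³ = d_o³(1−k⁴), so d_s = 39.2·(1−0.791⁴)^(1/3) = 33.22 mm.
Area ratio A_h/A_s = d_o²(1−k²)/d_s² = (1−k²)/(1−k⁴)^(2/3) = 0.5213.
Mass saving = 1 − 0.5213 = 47.9 %.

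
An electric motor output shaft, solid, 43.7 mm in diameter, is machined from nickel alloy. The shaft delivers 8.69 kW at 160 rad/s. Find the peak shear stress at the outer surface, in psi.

481 psi

ω = 160 rad/s, so T = P/ω = 8.69×10³ / 160.0 = 54.31 N·m.
J = πd⁴/32 = π(0.0437)⁴/32 = 3.580×10^-7 m⁴.
τ_max = T·r/J = 54.31 × 0.0219 / 3.580×10^-7 = 3.315×10^6 Pa.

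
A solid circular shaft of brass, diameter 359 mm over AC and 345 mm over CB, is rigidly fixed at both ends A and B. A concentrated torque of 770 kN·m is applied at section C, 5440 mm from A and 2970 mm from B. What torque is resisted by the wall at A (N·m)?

Compatibility: T_A·a/J_AC = T_B·b/J_CB with T_A + T_B = T₀.
J_AC = 1.63×10^-3 m⁴, J_CB = 1.39×10^-3 m⁴, so T_A = T₀·(J_AC/a)/((J_AC/a)+(J_CB/b)) = 300500 N·m, T_B = 469500 N·m.

301000 N·m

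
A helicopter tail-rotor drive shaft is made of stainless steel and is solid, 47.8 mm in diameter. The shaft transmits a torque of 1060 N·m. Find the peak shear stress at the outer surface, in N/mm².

49.4 N/mm²

J = πd⁴/32 = π(0.0478)⁴/32 = 5.125×10^-7 m⁴.
τ_max = T·r/J = 1060 × 0.0239 / 5.125×10^-7 = 4.943×10^7 Pa.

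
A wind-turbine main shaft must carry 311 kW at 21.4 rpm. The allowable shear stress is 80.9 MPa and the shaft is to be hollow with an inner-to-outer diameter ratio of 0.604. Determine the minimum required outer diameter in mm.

216 mm

ω = 2π·21.4/60 = 2.241 rad/s, so T = P/ω = 311×10³ / 2.241 = 138800 N·m.
For a hollow shaft with d_i/d_o = 0.604: τ_max = 16T/(π d_o³ (1−k⁴)), so d_o = [16T/(π τ_allow (1−k⁴))]^(1/3) = [16·138800/(π·8.09×10^7·0.8669)]^(1/3) = 0.2160 m.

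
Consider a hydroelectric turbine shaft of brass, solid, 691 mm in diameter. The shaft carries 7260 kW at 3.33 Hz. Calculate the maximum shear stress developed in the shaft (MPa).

5.36 MPa

ω = 2π·3.33 = 20.92 rad/s, so T = P/ω = 7260×10³ / 20.92 = 347000 N·m.
J = πd⁴/32 = π(0.691)⁴/32 = 0.02238 m⁴.
τ_max = T·r/J = 347000 × 0.345 / 0.02238 = 5.356×10^6 Pa.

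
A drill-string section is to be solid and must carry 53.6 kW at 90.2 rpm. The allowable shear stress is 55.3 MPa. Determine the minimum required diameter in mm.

80.5 mm

ω = 2π·90.2/60 = 9.446 rad/s, so T = P/ω = 53.6×10³ / 9.446 = 5675 N·m.
For a solid shaft τ_max = 16T/(πd³), so d = (16T/(π τ_allow))^(1/3) = (16·5675/(π·5.53×10^7))^(1/3) = 0.08055 m.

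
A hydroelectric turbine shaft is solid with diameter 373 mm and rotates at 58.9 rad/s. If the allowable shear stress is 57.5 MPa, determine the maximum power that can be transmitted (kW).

J = πd⁴/32 = π(0.373)⁴/32 = 1.900×10^-3 m⁴.
T_max = τ_allow·J/r = 5.75×10^7 × 1.900×10^-3 / 0.186 = 585900 N·m.
ω = 58.9 rad/s, so P_max = T_max·ω = 3.451×10^7 W.

34500 kW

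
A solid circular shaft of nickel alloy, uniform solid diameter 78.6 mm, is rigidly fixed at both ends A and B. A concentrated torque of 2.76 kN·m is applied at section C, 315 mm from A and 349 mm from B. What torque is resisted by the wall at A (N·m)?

With uniform GJ and both ends fixed, compatibility θ_AC = θ_CB gives T_A·a = T_B·b, together with T_A + T_B = T₀.
T_A = T₀·b/(a+b) = 2760·349/664.0 = 1451 N·m; T_B = 1309 N·m.

1450 N·m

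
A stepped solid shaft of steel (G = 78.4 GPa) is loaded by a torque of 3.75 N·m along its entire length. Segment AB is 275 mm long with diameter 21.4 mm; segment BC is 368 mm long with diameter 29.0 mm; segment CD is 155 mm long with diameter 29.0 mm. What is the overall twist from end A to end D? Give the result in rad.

J_AB = π(0.0214)⁴/32 = 2.06×10^-8 m⁴; J_BC = π(0.0290)⁴/32 = 6.94×10^-8 m⁴; J_CD = π(0.0290)⁴/32 = 6.94×10^-8 m⁴.
θ = (T/G)·Σ L_i/J_i = (3.750/78.4×10⁹)·(0.275/2.06×10^-8 + 0.368/6.94×10^-8 + 0.155/6.94×10^-8) = 9.991×10^-4 rad.

9.99e-4 rad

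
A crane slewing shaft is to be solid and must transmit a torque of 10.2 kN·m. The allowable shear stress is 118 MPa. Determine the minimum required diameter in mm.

76.1 mm

For a solid shaft τ_max = 16T/(πd³), so d = (16T/(π τ_allow))^(1/3) = (16·10200/(π·1.18×10^8))^(1/3) = 0.07607 m.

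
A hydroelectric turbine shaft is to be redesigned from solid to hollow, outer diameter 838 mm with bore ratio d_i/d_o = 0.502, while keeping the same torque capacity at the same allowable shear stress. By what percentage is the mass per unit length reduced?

21.9 %

Equal τ_max and T ⇒ the solid shaft needs d_s³ = d_o³(1−k⁴), so d_s = 838·(1−0.502⁴)^(1/3) = 819.9 mm.
Area ratio A_h/A_s = d_o²(1−k²)/d_s² = (1−k²)/(1−k⁴)^(2/3) = 0.7814.
Mass saving = 1 − 0.7814 = 21.9 %.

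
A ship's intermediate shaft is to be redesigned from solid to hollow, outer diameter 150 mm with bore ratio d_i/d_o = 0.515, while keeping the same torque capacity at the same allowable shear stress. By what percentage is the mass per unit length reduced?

22.9 %

Equal τ_max and T ⇒ the solid shaft needs d_s³ = d_o³(1−k⁴), so d_s = 150·(1−0.515⁴)^(1/3) = 146.4 mm.
Area ratio A_h/A_s = d_o²(1−k²)/d_s² = (1−k²)/(1−k⁴)^(2/3) = 0.7714.
Mass saving = 1 − 0.7714 = 22.9 %.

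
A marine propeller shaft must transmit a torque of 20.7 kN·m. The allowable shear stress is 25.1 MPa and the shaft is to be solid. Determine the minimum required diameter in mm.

For a solid shaft τ_max = 16T/(πd³), so d = (16T/(π τ_allow))^(1/3) = (16·20700/(π·2.51×10^7))^(1/3) = 0.1613 m.

161 mm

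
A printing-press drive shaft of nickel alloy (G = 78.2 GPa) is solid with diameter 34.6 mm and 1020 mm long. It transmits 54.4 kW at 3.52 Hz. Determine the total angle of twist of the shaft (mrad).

228 mrad

ω = 2π·3.52 = 22.12 rad/s, so T = P/ω = 54.4×10³ / 22.12 = 2460 N·m.
J = πd⁴/32 = π(0.0346)⁴/32 = 1.407×10^-7 m⁴.
θ = T·L/(G·J) = 2460 × 1.02 / (78.2×10⁹ × 1.407×10^-7) = 0.2280 rad.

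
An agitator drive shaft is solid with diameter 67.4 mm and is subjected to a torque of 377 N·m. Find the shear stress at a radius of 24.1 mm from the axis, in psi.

650 psi

J = πd⁴/32 = π(0.0674)⁴/32 = 2.026×10^-6 m⁴.
Shear stress varies linearly with radius: τ = T·r/J = 377.0 × 0.0241 / 2.026×10^-6 = 4.485×10^6 Pa.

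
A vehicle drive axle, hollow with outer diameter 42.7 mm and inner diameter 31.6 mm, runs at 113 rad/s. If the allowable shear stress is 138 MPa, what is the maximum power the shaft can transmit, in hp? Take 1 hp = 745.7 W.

J = π(d_o⁴ − d_i⁴)/32 = π(0.0427⁴ − 0.0316⁴)/32 = 2.285×10^-7 m⁴.
T_max = τ_allow·J/r = 1.38×10^8 × 2.285×10^-7 / 0.0214 = 1477 N·m.
ω = 113 rad/s, so P_max = T_max·ω = 1.669×10^5 W.

224 hp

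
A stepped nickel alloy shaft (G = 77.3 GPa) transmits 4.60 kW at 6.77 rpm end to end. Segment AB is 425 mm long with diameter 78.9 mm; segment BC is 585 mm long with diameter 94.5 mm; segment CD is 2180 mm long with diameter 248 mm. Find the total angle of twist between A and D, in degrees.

ω = 2π·6.77/60 = 0.7090 rad/s, so T = P/ω = 4.60×10³ / 0.7090 = 6488 N·m.
J_AB = π(0.0789)⁴/32 = 3.80×10^-6 m⁴; J_BC = π(0.0945)⁴/32 = 7.83×10^-6 m⁴; J_CD = π(0.248)⁴/32 = 3.71×10^-4 m⁴.
θ = (T/G)·Σ L_i/J_i = (6488/77.3×10⁹)·(0.425/3.80×10^-6 + 0.585/7.83×10^-6 + 2.18/3.71×10^-4) = 0.01614 rad.

0.925°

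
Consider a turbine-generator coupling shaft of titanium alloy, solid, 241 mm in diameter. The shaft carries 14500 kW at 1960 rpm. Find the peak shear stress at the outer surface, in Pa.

2.57e7 Pa

ω = 2π·1960/60 = 205.3 rad/s, so T = P/ω = 14500×10³ / 205.3 = 70650 N·m.
J = πd⁴/32 = π(0.241)⁴/32 = 3.312×10^-4 m⁴.
τ_max = T·r/J = 70650 × 0.120 / 3.312×10^-4 = 2.570×10^7 Pa.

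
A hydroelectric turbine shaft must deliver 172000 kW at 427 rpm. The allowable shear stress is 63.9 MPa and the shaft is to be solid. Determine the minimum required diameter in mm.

674 mm

ω = 2π·427/60 = 44.72 rad/s, so T = P/ω = 172000×10³ / 44.72 = 3.847e6 N·m.
For a solid shaft τ_max = 16T/(πd³), so d = (16T/(π τ_allow))^(1/3) = (16·3.847e6/(π·6.39×10^7))^(1/3) = 0.6743 m.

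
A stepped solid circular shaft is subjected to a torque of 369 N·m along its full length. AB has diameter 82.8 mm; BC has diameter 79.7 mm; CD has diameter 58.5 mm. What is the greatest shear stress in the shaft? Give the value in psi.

Under the same torque, τ_max = 16T/(πd³) is largest where d is smallest — segment CD (d = 58.5 mm).
τ_max = 16·369.0/(π·(0.0585)³) = 9.387×10^6 Pa.

1360 psi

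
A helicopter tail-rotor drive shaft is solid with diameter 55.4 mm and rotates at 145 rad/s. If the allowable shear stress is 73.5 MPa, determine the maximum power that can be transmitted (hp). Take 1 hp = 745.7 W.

J = πd⁴/32 = π(0.0554)⁴/32 = 9.248×10^-7 m⁴.
T_max = τ_allow·J/r = 7.35×10^7 × 9.248×10^-7 / 0.0277 = 2454 N·m.
ω = 145 rad/s, so P_max = T_max·ω = 3.558×10^5 W.

477 hp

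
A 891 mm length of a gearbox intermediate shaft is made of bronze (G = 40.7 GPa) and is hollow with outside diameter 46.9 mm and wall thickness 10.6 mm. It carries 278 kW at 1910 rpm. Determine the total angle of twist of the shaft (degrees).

4.03°

ω = 2π·1910/60 = 200.0 rad/s, so T = P/ω = 278×10³ / 200.0 = 1390 N·m.
J = π(d_o⁴ − d_i⁴)/32 = π(0.0469⁴ − 0.0257⁴)/32 = 4.322×10^-7 m⁴.
θ = T·L/(G·J) = 1390 × 0.891 / (40.7×10⁹ × 4.322×10^-7) = 0.07041 rad.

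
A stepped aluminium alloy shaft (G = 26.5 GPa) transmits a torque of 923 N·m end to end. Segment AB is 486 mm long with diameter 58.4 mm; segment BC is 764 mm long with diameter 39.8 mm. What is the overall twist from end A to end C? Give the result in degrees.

J_AB = π(0.0584)⁴/32 = 1.14×10^-6 m⁴; J_BC = π(0.0398)⁴/32 = 2.46×10^-7 m⁴.
θ = (T/G)·Σ L_i/J_i = (923.0/26.5×10⁹)·(0.486/1.14×10^-6 + 0.764/2.46×10^-7) = 0.1228 rad.

7.04°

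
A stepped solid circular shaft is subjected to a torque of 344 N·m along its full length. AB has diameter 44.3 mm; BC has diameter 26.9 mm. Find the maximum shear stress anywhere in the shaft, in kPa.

90000 kPa

Under the same torque, τ_max = 16T/(πd³) is largest where d is smallest — segment BC (d = 26.9 mm).
τ_max = 16·344.0/(π·(0.0269)³) = 9.001×10^7 Pa.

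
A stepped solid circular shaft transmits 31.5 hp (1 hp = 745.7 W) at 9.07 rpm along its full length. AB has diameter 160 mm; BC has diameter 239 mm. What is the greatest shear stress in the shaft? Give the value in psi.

ω = 2π·9.07/60 = 0.9498 rad/s, so T = P/ω = 31.5×745.7 / 0.9498 = 24730 N·m.
Under the same torque, τ_max = 16T/(πd³) is largest where d is smallest — segment AB (d = 160 mm).
τ_max = 16·24730/(π·(0.160)³) = 3.075×10^7 Pa.

4460 psi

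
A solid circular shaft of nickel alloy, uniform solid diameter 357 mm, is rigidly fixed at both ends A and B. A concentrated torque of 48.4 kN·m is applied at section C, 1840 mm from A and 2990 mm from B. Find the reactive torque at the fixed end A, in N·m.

With uniform GJ and both ends fixed, compatibility θ_AC = θ_CB gives T_A·a = T_B·b, together with T_A + T_B = T₀.
T_A = T₀·b/(a+b) = 48400·2990/4830 = 29960 N·m; T_B = 18440 N·m.

30000 N·m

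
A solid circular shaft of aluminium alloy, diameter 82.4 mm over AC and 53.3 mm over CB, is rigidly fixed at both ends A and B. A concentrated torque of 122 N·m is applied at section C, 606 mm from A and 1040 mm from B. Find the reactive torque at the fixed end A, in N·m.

Compatibility: T_A·a/J_AC = T_B·b/J_CB with T_A + T_B = T₀.
J_AC = 4.53×10^-6 m⁴, J_CB = 7.92×10^-7 m⁴, so T_A = T₀·(J_AC/a)/((J_AC/a)+(J_CB/b)) = 110.7 N·m, T_B = 11.29 N·m.

111 N·m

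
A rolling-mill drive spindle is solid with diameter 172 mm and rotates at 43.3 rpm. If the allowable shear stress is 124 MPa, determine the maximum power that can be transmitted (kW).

J = πd⁴/32 = π(0.172)⁴/32 = 8.592×10^-5 m⁴.
T_max = τ_allow·J/r = 1.24×10^8 × 8.592×10^-5 / 0.0860 = 123900 N·m.
ω = 2π·43.3/60 = 4.534 rad/s, so P_max = T_max·ω = 5.618×10^5 W.

562 kW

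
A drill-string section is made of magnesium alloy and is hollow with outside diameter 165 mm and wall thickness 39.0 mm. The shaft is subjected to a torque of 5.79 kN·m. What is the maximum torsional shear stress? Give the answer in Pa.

J = π(d_o⁴ − d_i⁴)/32 = π(0.165⁴ − 0.0870⁴)/32 = 6.714×10^-5 m⁴.
τ_max = T·r/J = 5790 × 0.0825 / 6.714×10^-5 = 7.114×10^6 Pa.

7.11e6 Pa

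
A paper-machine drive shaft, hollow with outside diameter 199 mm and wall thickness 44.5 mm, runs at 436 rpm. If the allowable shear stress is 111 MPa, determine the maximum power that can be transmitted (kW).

7110 kW

J = π(d_o⁴ − d_i⁴)/32 = π(0.199⁴ − 0.110⁴)/32 = 1.396×10^-4 m⁴.
T_max = τ_allow·J/r = 1.11×10^8 × 1.396×10^-4 / 0.0995 = 155700 N·m.
ω = 2π·436/60 = 45.66 rad/s, so P_max = T_max·ω = 7.110×10^6 W.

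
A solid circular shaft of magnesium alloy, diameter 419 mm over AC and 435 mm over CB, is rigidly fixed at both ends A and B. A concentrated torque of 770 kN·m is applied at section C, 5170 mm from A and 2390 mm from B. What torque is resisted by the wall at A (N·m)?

Compatibility: T_A·a/J_AC = T_B·b/J_CB with T_A + T_B = T₀.
J_AC = 3.03×10^-3 m⁴, J_CB = 3.52×10^-3 m⁴, so T_A = T₀·(J_AC/a)/((J_AC/a)+(J_CB/b)) = 219200 N·m, T_B = 550800 N·m.

219000 N·m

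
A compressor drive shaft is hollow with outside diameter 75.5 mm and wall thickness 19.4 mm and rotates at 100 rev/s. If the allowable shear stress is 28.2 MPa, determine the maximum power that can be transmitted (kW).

1410 kW

J = π(d_o⁴ − d_i⁴)/32 = π(0.0755⁴ − 0.0367⁴)/32 = 3.012×10^-6 m⁴.
T_max = τ_allow·J/r = 2.82×10^7 × 3.012×10^-6 / 0.0377 = 2250 N·m.
ω = 2π·100 = 628.3 rad/s, so P_max = T_max·ω = 1.414×10^6 W.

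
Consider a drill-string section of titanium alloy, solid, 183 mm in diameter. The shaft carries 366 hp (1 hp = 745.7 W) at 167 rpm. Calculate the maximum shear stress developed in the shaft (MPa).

13.0 MPa

ω = 2π·167/60 = 17.49 rad/s, so T = P/ω = 366×745.7 / 17.49 = 15610 N·m.
J = πd⁴/32 = π(0.183)⁴/32 = 1.101×10^-4 m⁴.
τ_max = T·r/J = 15610 × 0.0915 / 1.101×10^-4 = 1.297×10^7 Pa.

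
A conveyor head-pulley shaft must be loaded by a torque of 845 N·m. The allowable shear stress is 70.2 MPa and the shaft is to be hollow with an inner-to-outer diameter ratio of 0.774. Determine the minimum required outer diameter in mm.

45.7 mm

For a hollow shaft with d_i/d_o = 0.774: τ_max = 16T/(π d_o³ (1−k⁴)), so d_o = [16T/(π τ_allow (1−k⁴))]^(1/3) = [16·845.0/(π·7.02×10^7·0.6411)]^(1/3) = 0.04573 m.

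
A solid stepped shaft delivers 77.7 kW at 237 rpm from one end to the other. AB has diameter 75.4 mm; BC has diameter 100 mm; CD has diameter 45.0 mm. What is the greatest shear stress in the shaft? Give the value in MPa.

ω = 2π·237/60 = 24.82 rad/s, so T = P/ω = 77.7×10³ / 24.82 = 3131 N·m.
Under the same torque, τ_max = 16T/(πd³) is largest where d is smallest — segment CD (d = 45.0 mm).
τ_max = 16·3131/(π·(0.0450)³) = 1.750×10^8 Pa.

175 MPa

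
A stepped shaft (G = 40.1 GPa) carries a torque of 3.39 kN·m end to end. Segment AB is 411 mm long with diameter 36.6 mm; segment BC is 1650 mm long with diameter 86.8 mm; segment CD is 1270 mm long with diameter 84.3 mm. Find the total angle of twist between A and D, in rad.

0.244 rad

J_AB = π(0.0366)⁴/32 = 1.76×10^-7 m⁴; J_BC = π(0.0868)⁴/32 = 5.57×10^-6 m⁴; J_CD = π(0.0843)⁴/32 = 4.96×10^-6 m⁴.
θ = (T/G)·Σ L_i/J_i = (3390/40.1×10⁹)·(0.411/1.76×10^-7 + 1.65/5.57×10^-6 + 1.27/4.96×10^-6) = 0.2439 rad.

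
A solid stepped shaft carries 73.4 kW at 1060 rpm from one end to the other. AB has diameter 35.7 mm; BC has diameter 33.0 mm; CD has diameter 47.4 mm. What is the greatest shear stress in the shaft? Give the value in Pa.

ω = 2π·1060/60 = 111.0 rad/s, so T = P/ω = 73.4×10³ / 111.0 = 661.2 N·m.
Under the same torque, τ_max = 16T/(πd³) is largest where d is smallest — segment BC (d = 33.0 mm).
τ_max = 16·661.2/(π·(0.0330)³) = 9.371×10^7 Pa.

9.37e7 Pa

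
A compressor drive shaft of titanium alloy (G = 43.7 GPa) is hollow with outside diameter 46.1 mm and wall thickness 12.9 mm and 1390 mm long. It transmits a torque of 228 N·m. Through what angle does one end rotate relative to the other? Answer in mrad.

J = π(d_o⁴ − d_i⁴)/32 = π(0.0461⁴ − 0.0203⁴)/32 = 4.267×10^-7 m⁴.
θ = T·L/(G·J) = 228.0 × 1.39 / (43.7×10⁹ × 4.267×10^-7) = 0.01699 rad.

17.0 mrad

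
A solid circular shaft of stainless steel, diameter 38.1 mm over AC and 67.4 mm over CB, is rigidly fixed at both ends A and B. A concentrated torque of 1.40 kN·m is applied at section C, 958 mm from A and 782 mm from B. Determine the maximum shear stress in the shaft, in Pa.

2.15e7 Pa

Compatibility: T_A·a/J_AC = T_B·b/J_CB with T_A + T_B = T₀.
J_AC = 2.07×10^-7 m⁴, J_CB = 2.03×10^-6 m⁴, so T_A = T₀·(J_AC/a)/((J_AC/a)+(J_CB/b)) = 107.7 N·m, T_B = 1292 N·m.
τ in each portion: τ_AC = 9.92×10^6 Pa, τ_CB = 2.15×10^7 Pa; maximum is in CB.
τ_max = T_CB·r/J = 1292·0.0337/2.03×10^-6 = 2.150×10^7 Pa.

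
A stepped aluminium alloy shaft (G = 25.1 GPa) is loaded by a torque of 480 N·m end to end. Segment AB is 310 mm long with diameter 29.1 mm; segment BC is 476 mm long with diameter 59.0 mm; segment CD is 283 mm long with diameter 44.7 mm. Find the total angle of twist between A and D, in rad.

J_AB = π(0.0291)⁴/32 = 7.04×10^-8 m⁴; J_BC = π(0.0590)⁴/32 = 1.19×10^-6 m⁴; J_CD = π(0.0447)⁴/32 = 3.92×10^-7 m⁴.
θ = (T/G)·Σ L_i/J_i = (480.0/25.1×10⁹)·(0.310/7.04×10^-8 + 0.476/1.19×10^-6 + 0.283/3.92×10^-7) = 0.1057 rad.

0.106 rad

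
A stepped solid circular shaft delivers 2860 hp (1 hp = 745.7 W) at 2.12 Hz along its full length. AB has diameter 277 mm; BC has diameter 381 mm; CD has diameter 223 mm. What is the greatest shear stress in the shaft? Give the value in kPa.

ω = 2π·2.12 = 13.32 rad/s, so T = P/ω = 2860×745.7 / 13.32 = 160100 N·m.
Under the same torque, τ_max = 16T/(πd³) is largest where d is smallest — segment CD (d = 223 mm).
τ_max = 16·160100/(π·(0.223)³) = 7.353×10^7 Pa.

73500 kPa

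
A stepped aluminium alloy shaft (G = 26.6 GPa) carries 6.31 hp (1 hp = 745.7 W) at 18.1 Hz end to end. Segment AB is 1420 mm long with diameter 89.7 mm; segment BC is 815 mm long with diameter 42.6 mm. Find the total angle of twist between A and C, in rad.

0.00427 rad

ω = 2π·18.1 = 113.7 rad/s, so T = P/ω = 6.31×745.7 / 113.7 = 41.37 N·m.
J_AB = π(0.0897)⁴/32 = 6.36×10^-6 m⁴; J_BC = π(0.0426)⁴/32 = 3.23×10^-7 m⁴.
θ = (T/G)·Σ L_i/J_i = (41.37/26.6×10⁹)·(1.42/6.36×10^-6 + 0.815/3.23×10^-7) = 4.268×10^-3 rad.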